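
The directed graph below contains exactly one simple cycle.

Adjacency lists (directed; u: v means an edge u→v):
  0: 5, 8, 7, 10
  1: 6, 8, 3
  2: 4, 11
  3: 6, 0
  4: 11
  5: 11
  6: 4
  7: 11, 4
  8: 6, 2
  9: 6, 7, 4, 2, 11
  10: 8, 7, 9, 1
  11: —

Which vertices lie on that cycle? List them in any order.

DFS with gray/black marking from 0:
0 gray
  5 gray
    11 gray
    11 black
  5 black
  8 gray
    6 gray
      4 gray
        4→11: 11 black — skip
      4 black
    6 black
    2 gray
      2→4: 4 black — skip
      2→11: 11 black — skip
    2 black
  8 black
  7 gray
    7→11: 11 black — skip
    7→4: 4 black — skip
  7 black
  10 gray
    10→8: 8 black — skip
    10→7: 7 black — skip
    9 gray
      9→6: 6 black — skip
      9→7: 7 black — skip
      9→4: 4 black — skip
      9→2: 2 black — skip
      9→11: 11 black — skip
    9 black
    1 gray
      1→6: 6 black — skip
      1→8: 8 black — skip
      3 gray
        3→6: 6 black — skip
        3→0: 0 is gray → back edge
Back edge closes the cycle 0 → 10 → 1 → 3 → 0; its vertices are {0, 1, 3, 10}.

0, 1, 3, 10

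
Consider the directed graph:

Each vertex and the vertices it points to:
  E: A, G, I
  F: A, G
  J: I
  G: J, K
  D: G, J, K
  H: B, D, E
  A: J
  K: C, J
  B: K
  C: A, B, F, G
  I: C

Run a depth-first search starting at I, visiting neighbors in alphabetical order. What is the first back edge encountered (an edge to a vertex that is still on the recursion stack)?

J→I

DFS from I (visiting neighbors in alphabetical order); mark gray on enter, black on exit:
I gray
  C gray
    A gray
      J gray
        J→I: I is gray → back edge
First back edge: J → I.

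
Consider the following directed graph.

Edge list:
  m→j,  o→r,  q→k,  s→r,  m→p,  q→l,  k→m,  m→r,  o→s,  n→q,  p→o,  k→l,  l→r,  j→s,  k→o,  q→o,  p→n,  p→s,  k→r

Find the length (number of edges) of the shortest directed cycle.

5

For each vertex v, BFS finds the shortest path from v back to v.
The shortest such closed walk is n → q → k → m → p → n, length 5.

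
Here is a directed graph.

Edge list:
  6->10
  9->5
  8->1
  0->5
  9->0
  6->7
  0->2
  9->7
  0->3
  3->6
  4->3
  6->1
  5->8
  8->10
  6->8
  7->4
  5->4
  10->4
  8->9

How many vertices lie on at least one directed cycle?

A vertex is on a directed cycle iff it belongs to a strongly connected component of size ≥ 2 (or has a self-loop).
The vertices on cycles are {0, 3, 4, 5, 6, 7, 8, 9, 10} — 9 in total.

9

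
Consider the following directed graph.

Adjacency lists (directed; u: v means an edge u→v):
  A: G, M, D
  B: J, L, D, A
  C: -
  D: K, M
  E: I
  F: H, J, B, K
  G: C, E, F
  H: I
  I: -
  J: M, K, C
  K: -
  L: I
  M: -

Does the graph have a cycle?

Yes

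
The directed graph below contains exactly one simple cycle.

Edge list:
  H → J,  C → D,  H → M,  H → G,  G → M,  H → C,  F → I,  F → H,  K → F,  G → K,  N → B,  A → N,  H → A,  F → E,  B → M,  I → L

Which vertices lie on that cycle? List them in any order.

F, G, H, K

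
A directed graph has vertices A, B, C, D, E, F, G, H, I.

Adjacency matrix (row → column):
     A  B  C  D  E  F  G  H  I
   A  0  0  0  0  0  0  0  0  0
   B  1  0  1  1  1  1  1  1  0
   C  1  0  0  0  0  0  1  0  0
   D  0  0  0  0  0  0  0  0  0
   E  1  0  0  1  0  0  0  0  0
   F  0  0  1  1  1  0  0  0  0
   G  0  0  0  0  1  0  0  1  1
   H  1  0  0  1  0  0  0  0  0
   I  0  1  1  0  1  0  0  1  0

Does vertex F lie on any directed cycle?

Yes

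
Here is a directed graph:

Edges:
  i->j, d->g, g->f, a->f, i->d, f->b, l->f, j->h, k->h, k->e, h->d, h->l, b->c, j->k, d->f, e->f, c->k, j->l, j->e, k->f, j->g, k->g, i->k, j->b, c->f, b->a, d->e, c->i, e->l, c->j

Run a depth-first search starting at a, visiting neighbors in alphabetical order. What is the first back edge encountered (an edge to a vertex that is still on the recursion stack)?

DFS from a (visiting neighbors in alphabetical order); mark gray on enter, black on exit:
a gray
  f gray
    b gray
      b→a: a is gray → back edge
First back edge: b → a.

b->a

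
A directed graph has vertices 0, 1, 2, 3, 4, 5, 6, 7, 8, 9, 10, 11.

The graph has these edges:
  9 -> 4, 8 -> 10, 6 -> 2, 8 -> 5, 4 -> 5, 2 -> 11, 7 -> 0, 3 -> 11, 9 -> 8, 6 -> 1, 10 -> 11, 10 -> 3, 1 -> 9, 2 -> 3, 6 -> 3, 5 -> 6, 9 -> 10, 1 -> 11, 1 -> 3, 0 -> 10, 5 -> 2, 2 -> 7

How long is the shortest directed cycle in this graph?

5

For each vertex v, BFS finds the shortest path from v back to v.
The shortest such closed walk is 9 → 4 → 5 → 6 → 1 → 9, length 5.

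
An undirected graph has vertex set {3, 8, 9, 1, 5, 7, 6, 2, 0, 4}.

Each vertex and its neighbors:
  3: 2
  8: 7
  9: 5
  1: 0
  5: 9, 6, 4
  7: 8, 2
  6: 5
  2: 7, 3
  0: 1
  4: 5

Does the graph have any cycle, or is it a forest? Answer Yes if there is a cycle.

No

DFS, tracking each vertex's parent; an edge to a visited non-parent vertex closes a cycle.
Start from 0:
visit 0 (parent –)
  visit 1 (parent 0)
    1–0: parent, skip
visit 3 (parent –)
  visit 2 (parent 3)
    visit 7 (parent 2)
      visit 8 (parent 7)
        8–7: parent, skip
      7–2: parent, skip
    2–3: parent, skip
visit 9 (parent –)
  visit 5 (parent 9)
    5–9: parent, skip
    visit 6 (parent 5)
      6–5: parent, skip
    visit 4 (parent 5)
      4–5: parent, skip
No non-parent visited neighbor found — the graph is a forest.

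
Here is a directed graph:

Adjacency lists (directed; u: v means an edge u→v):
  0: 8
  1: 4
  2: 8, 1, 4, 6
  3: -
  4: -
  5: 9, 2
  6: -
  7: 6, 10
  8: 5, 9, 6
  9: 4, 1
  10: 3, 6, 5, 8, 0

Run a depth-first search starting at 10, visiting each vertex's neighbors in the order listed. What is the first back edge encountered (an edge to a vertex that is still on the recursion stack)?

8->5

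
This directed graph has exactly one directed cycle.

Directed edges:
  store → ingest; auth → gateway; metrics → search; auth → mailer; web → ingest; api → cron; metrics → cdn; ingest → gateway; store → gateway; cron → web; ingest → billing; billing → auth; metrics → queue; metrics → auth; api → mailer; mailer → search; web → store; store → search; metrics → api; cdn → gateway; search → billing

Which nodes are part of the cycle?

DFS with gray/black marking from auth:
auth gray
  gateway gray
  gateway black
  mailer gray
    search gray
      billing gray
        billing→auth: auth is gray → back edge
Back edge closes the cycle auth → mailer → search → billing → auth; its vertices are {auth, mailer, search, billing}.

auth, mailer, search, billing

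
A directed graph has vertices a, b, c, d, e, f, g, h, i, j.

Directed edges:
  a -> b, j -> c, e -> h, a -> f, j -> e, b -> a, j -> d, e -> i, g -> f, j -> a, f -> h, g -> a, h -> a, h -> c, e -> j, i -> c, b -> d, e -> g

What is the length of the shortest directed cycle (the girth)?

2

For each vertex v, BFS finds the shortest path from v back to v.
The shortest such closed walk is e → j → e, length 2.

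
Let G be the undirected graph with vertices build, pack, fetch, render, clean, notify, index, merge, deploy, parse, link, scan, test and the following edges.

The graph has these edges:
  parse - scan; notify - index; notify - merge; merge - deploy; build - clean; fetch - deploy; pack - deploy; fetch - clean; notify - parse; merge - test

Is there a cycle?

DFS, tracking each vertex's parent; an edge to a visited non-parent vertex closes a cycle.
Start from build:
visit build (parent –)
  visit clean (parent build)
    visit fetch (parent clean)
      visit deploy (parent fetch)
        visit pack (parent deploy)
          pack–deploy: parent, skip
        visit merge (parent deploy)
          merge–deploy: parent, skip
          visit notify (parent merge)
            visit parse (parent notify)
              visit scan (parent parse)
                scan–parse: parent, skip
              parse–notify: parent, skip
            notify–merge: parent, skip
            visit index (parent notify)
              index–notify: parent, skip
          visit test (parent merge)
            test–merge: parent, skip
        deploy–fetch: parent, skip
      fetch–clean: parent, skip
    clean–build: parent, skip
visit render (parent –)
visit link (parent –)
No non-parent visited neighbor found — the graph is a forest.

No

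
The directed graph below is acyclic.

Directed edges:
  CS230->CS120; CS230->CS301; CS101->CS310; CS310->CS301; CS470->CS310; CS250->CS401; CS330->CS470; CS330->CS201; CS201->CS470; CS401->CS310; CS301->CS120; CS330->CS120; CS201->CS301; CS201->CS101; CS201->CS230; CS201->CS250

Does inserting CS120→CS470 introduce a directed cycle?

Yes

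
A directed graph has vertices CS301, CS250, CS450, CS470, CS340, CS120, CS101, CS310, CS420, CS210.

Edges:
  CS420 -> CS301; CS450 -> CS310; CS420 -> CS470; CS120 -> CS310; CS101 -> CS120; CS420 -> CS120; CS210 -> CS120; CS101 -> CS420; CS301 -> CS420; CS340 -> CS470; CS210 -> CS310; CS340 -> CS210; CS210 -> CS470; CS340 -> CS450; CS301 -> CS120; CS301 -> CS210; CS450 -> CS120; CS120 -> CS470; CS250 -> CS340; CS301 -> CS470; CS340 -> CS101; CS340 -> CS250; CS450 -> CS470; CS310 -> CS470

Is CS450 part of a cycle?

CS450 lies on a cycle iff there is a path from CS450 back to itself.
Exploring from CS450, it never reaches itself; equivalently, its strongly connected component is a singleton.

No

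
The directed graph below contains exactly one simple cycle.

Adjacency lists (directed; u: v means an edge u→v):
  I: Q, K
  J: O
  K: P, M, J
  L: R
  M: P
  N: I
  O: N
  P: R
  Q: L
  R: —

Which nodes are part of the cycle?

DFS with gray/black marking from I:
I gray
  Q gray
    L gray
      R gray
      R black
    L black
  Q black
  K gray
    P gray
      P→R: R black — skip
    P black
    M gray
      M→P: P black — skip
    M black
    J gray
      O gray
        N gray
          N→I: I is gray → back edge
Back edge closes the cycle I → K → J → O → N → I; its vertices are {I, J, K, N, O}.

I, J, K, N, O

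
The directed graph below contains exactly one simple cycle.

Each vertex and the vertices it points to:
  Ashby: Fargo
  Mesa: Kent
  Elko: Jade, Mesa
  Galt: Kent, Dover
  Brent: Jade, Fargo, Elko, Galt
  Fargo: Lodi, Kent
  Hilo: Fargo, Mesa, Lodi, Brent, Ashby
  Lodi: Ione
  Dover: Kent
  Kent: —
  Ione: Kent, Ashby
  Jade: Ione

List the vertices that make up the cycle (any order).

DFS with gray/black marking from Ashby:
Ashby gray
  Fargo gray
    Lodi gray
      Ione gray
        Kent gray
        Kent black
        Ione→Ashby: Ashby is gray → back edge
Back edge closes the cycle Ashby → Fargo → Lodi → Ione → Ashby; its vertices are {Ione, Lodi, Ashby, Fargo}.

Ione, Lodi, Ashby, Fargo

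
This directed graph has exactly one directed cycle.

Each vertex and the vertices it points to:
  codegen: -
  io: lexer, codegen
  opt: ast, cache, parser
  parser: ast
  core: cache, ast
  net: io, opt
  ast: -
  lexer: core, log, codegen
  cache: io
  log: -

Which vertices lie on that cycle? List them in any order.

DFS with gray/black marking from io:
io gray
  lexer gray
    core gray
      cache gray
        cache→io: io is gray → back edge
Back edge closes the cycle io → lexer → core → cache → io; its vertices are {io, core, cache, lexer}.

io, core, cache, lexer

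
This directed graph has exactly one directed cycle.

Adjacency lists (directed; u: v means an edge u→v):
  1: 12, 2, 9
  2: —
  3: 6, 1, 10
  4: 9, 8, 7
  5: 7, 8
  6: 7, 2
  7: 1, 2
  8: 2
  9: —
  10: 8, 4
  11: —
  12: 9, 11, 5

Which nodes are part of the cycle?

1, 5, 7, 12

DFS with gray/black marking from 1:
1 gray
  12 gray
    9 gray
    9 black
    11 gray
    11 black
    5 gray
      7 gray
        7→1: 1 is gray → back edge
Back edge closes the cycle 1 → 12 → 5 → 7 → 1; its vertices are {1, 5, 7, 12}.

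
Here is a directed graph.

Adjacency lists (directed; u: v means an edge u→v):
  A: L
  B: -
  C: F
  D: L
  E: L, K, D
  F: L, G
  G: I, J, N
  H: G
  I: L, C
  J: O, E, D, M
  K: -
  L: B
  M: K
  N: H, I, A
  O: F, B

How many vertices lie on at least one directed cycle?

A vertex is on a directed cycle iff it belongs to a strongly connected component of size ≥ 2 (or has a self-loop).
The vertices on cycles are {C, F, G, H, I, J, N, O} — 8 in total.

8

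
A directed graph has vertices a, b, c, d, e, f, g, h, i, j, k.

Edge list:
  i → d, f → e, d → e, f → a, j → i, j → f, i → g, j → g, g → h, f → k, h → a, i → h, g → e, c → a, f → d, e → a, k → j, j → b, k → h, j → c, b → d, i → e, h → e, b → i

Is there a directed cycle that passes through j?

j is on a cycle iff j can reach itself via ≥1 edge.
j → f → k → j — yes.

Yes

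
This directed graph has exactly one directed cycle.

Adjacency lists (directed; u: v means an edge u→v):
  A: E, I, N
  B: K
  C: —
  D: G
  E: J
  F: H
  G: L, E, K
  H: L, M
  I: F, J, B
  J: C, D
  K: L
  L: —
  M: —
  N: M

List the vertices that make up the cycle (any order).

DFS with gray/black marking from J:
J gray
  C gray
  C black
  D gray
    G gray
      L gray
      L black
      E gray
        E→J: J is gray → back edge
Back edge closes the cycle J → D → G → E → J; its vertices are {D, E, G, J}.

D, E, G, J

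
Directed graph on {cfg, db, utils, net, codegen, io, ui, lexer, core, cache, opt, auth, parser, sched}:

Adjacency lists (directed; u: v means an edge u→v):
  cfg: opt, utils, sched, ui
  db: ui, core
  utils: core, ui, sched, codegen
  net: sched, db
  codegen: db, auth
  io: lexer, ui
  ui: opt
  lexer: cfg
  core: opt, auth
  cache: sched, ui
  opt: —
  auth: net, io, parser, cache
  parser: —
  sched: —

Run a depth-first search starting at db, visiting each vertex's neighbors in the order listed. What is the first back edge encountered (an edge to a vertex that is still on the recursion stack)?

net->db

DFS from db (visiting each vertex's neighbors in the order listed); mark gray on enter, black on exit:
db gray
  ui gray
    opt gray
    opt black
  ui black
  core gray
    core→opt: opt black — skip
    auth gray
      net gray
        sched gray
        sched black
        net→db: db is gray → back edge
First back edge: net → db.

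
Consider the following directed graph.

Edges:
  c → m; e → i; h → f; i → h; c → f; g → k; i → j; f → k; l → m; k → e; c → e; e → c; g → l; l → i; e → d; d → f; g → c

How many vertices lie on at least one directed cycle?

7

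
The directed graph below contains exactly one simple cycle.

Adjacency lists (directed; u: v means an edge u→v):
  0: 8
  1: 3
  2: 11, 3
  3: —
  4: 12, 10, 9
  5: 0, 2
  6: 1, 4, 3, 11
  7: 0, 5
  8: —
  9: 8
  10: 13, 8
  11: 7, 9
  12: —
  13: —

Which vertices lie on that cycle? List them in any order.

2, 5, 7, 11

DFS with gray/black marking from 11:
11 gray
  7 gray
    0 gray
      8 gray
      8 black
    0 black
    5 gray
      5→0: 0 black — skip
      2 gray
        2→11: 11 is gray → back edge
Back edge closes the cycle 11 → 7 → 5 → 2 → 11; its vertices are {2, 5, 7, 11}.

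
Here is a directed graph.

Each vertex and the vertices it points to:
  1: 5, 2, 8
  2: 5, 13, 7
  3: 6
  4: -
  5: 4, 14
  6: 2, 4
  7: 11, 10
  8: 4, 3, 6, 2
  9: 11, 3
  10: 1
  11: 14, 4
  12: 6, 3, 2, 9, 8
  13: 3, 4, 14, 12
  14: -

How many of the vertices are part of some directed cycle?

A vertex is on a directed cycle iff it belongs to a strongly connected component of size ≥ 2 (or has a self-loop).
The vertices on cycles are {1, 2, 3, 6, 7, 8, 9, 10, 12, 13} — 10 in total.

10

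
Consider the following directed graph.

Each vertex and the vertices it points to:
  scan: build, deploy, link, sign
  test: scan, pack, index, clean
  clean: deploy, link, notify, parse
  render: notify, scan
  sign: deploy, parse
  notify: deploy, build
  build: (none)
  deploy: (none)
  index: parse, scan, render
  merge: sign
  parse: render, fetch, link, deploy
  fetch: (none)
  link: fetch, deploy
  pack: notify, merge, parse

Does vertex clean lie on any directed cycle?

No

clean lies on a cycle iff there is a path from clean back to itself.
Exploring from clean, it never reaches itself; equivalently, its strongly connected component is a singleton.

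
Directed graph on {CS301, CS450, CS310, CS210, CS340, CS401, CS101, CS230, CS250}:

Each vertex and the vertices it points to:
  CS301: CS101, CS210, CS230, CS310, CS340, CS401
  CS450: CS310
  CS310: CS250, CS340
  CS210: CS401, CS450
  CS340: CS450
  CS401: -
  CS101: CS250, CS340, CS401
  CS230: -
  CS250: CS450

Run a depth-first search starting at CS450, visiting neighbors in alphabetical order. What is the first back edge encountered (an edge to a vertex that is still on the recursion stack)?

CS250->CS450

DFS from CS450 (visiting neighbors in alphabetical order); mark gray on enter, black on exit:
CS450 gray
  CS310 gray
    CS250 gray
      CS250→CS450: CS450 is gray → back edge
First back edge: CS250 → CS450.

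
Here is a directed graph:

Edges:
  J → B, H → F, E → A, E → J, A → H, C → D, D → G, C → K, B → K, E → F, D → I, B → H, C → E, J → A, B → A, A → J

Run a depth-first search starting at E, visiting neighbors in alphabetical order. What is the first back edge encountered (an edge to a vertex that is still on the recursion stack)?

J->A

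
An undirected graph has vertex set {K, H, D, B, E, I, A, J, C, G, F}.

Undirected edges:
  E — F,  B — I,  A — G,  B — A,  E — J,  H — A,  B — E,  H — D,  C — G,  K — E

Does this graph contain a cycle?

No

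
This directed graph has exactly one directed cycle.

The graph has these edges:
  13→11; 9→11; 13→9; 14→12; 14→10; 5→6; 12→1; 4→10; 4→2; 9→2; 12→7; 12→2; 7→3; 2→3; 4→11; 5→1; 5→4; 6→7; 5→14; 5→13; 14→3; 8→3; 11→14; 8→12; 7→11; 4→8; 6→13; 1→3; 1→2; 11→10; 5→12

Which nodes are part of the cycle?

7, 11, 12, 14

DFS with gray/black marking from 14:
14 gray
  12 gray
    1 gray
      3 gray
      3 black
      2 gray
        2→3: 3 black — skip
      2 black
    1 black
    12→2: 2 black — skip
    7 gray
      7→3: 3 black — skip
      11 gray
        11→14: 14 is gray → back edge
Back edge closes the cycle 14 → 12 → 7 → 11 → 14; its vertices are {7, 11, 12, 14}.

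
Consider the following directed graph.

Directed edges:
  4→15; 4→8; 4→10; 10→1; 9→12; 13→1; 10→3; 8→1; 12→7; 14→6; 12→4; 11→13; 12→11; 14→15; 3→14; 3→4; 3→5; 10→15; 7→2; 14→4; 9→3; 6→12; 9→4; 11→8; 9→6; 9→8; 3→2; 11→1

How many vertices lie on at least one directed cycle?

6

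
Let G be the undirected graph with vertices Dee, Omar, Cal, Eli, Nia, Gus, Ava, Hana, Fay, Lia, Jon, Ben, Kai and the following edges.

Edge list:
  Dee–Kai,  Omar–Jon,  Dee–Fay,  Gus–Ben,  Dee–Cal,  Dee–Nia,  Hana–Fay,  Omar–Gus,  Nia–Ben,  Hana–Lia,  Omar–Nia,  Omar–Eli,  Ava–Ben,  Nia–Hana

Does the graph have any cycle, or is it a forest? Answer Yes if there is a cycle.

DFS, tracking each vertex's parent; an edge to a visited non-parent vertex closes a cycle.
Start from Ben:
visit Ben (parent –)
  visit Gus (parent Ben)
    visit Omar (parent Gus)
      visit Eli (parent Omar)
        Eli–Omar: parent, skip
      Omar–Gus: parent, skip
      visit Nia (parent Omar)
        visit Hana (parent Nia)
          visit Lia (parent Hana)
            Lia–Hana: parent, skip
          visit Fay (parent Hana)
            Fay–Hana: parent, skip
            visit Dee (parent Fay)
              visit Cal (parent Dee)
                Cal–Dee: parent, skip
              Dee–Nia: Nia visited and ≠ parent → cycle
Cycle: Nia – Hana – Fay – Dee – Nia.

Yes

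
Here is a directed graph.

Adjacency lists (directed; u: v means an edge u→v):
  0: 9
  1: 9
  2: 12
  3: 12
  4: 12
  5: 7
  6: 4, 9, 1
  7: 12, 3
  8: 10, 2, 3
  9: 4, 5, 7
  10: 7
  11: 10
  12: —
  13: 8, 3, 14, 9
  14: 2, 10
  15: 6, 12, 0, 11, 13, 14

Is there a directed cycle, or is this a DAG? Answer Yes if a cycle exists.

DFS with white/gray/black marking, starting from 1:
1 gray
  9 gray
    4 gray
      12 gray
      12 black
    4 black
    5 gray
      7 gray
        7→12: 12 black — skip
        3 gray
          3→12: 12 black — skip
        3 black
      7 black
    5 black
    9→7: 7 black — skip
  9 black
1 black
0 gray
  0→9: 9 black — skip
0 black
2 gray
  2→12: 12 black — skip
2 black
6 gray
  6→4: 4 black — skip
  6→9: 9 black — skip
  6→1: 1 black — skip
6 black
8 gray
  10 gray
    10→7: 7 black — skip
  10 black
  8→2: 2 black — skip
  8→3: 3 black — skip
8 black
11 gray
  11→10: 10 black — skip
11 black
13 gray
  13→8: 8 black — skip
  13→3: 3 black — skip
  14 gray
    14→2: 2 black — skip
    14→10: 10 black — skip
  14 black
  13→9: 9 black — skip
13 black
15 gray
  15→6: 6 black — skip
  15→12: 12 black — skip
  15→0: 0 black — skip
  15→11: 11 black — skip
  15→13: 13 black — skip
  15→14: 14 black — skip
15 black
Every edge goes to a white or black vertex — no back edge, so the graph is acyclic.

No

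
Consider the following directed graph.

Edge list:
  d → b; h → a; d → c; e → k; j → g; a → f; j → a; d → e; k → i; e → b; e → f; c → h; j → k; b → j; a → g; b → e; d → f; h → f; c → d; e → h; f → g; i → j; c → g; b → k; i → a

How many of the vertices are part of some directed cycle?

7

A vertex is on a directed cycle iff it belongs to a strongly connected component of size ≥ 2 (or has a self-loop).
The vertices on cycles are {b, c, d, e, i, j, k} — 7 in total.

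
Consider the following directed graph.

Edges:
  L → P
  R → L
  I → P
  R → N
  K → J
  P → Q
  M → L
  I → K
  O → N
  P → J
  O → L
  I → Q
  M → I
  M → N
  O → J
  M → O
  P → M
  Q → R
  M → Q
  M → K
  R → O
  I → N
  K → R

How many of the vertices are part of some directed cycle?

8

A vertex is on a directed cycle iff it belongs to a strongly connected component of size ≥ 2 (or has a self-loop).
The vertices on cycles are {I, K, L, M, O, P, Q, R} — 8 in total.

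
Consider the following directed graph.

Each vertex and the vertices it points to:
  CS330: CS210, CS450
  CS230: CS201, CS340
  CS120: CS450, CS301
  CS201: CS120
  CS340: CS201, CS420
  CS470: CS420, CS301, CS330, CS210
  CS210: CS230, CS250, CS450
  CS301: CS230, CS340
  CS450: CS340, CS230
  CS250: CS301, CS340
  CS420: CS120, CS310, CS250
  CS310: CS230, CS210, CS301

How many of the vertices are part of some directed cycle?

A vertex is on a directed cycle iff it belongs to a strongly connected component of size ≥ 2 (or has a self-loop).
The vertices on cycles are {CS120, CS201, CS210, CS230, CS250, CS301, CS310, CS340, CS420, CS450} — 10 in total.

10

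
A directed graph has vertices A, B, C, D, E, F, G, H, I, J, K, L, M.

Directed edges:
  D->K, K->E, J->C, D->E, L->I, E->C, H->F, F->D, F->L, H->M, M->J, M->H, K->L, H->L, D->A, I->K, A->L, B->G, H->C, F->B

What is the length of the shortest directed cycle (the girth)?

For each vertex v, BFS finds the shortest path from v back to v.
The shortest such closed walk is H → M → H, length 2.

2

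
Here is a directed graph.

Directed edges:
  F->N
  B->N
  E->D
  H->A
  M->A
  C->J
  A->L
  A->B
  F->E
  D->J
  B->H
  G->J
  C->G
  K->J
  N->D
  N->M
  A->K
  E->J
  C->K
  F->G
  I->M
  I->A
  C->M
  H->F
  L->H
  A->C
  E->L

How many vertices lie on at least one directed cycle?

9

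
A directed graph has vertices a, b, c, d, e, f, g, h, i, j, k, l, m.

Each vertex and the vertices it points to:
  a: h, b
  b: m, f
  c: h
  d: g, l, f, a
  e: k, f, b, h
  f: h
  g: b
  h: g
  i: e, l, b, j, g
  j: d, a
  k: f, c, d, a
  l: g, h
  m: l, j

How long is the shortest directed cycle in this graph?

4

For each vertex v, BFS finds the shortest path from v back to v.
The shortest such closed walk is j → a → b → m → j, length 4.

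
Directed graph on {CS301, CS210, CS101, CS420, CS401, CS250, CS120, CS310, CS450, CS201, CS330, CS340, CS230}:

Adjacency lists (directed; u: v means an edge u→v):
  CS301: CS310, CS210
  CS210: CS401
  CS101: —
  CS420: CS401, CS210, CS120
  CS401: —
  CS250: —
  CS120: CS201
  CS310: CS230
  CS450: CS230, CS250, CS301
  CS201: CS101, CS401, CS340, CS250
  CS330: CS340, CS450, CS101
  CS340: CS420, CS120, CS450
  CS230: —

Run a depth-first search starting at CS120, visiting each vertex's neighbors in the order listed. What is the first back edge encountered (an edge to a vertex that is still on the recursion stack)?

CS420->CS120

DFS from CS120 (visiting each vertex's neighbors in the order listed); mark gray on enter, black on exit:
CS120 gray
  CS201 gray
    CS101 gray
    CS101 black
    CS401 gray
    CS401 black
    CS340 gray
      CS420 gray
        CS420→CS401: CS401 black — skip
        CS210 gray
          CS210→CS401: CS401 black — skip
        CS210 black
        CS420→CS120: CS120 is gray → back edge
First back edge: CS420 → CS120.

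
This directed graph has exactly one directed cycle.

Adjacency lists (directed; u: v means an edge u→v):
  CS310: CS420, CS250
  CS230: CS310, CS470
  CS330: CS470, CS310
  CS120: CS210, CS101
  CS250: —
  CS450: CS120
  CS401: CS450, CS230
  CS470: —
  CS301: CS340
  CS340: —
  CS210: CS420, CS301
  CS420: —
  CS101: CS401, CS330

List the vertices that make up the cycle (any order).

DFS with gray/black marking from CS120:
CS120 gray
  CS210 gray
    CS420 gray
    CS420 black
    CS301 gray
      CS340 gray
      CS340 black
    CS301 black
  CS210 black
  CS101 gray
    CS401 gray
      CS450 gray
        CS450→CS120: CS120 is gray → back edge
Back edge closes the cycle CS120 → CS101 → CS401 → CS450 → CS120; its vertices are {CS101, CS120, CS401, CS450}.

CS101, CS120, CS401, CS450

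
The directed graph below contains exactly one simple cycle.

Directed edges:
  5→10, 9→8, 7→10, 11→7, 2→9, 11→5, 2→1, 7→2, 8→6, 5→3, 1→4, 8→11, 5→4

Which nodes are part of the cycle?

2, 7, 8, 9, 11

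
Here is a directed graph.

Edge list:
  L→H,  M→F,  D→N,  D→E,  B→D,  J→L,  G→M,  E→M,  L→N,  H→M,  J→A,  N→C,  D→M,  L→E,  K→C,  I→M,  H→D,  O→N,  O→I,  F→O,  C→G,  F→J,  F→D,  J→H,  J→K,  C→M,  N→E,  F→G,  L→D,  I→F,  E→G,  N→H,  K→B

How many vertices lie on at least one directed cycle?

14

A vertex is on a directed cycle iff it belongs to a strongly connected component of size ≥ 2 (or has a self-loop).
The vertices on cycles are {B, C, D, E, F, G, H, I, J, K, L, M, N, O} — 14 in total.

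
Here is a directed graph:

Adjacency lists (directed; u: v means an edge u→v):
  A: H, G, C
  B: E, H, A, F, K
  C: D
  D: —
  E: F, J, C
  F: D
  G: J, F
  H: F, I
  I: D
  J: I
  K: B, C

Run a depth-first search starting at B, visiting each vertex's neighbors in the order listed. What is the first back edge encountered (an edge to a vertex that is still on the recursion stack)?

K→B

DFS from B (visiting each vertex's neighbors in the order listed); mark gray on enter, black on exit:
B gray
  E gray
    F gray
      D gray
      D black
    F black
    J gray
      I gray
        I→D: D black — skip
      I black
    J black
    C gray
      C→D: D black — skip
    C black
  E black
  H gray
    H→F: F black — skip
    H→I: I black — skip
  H black
  A gray
    A→H: H black — skip
    G gray
      G→J: J black — skip
      G→F: F black — skip
    G black
    A→C: C black — skip
  A black
  B→F: F black — skip
  K gray
    K→B: B is gray → back edge
First back edge: K → B.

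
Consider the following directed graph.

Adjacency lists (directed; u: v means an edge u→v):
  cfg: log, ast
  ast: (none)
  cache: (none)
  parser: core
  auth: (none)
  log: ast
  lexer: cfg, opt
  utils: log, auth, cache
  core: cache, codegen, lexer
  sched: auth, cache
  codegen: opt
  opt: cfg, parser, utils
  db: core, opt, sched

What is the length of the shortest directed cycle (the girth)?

4

For each vertex v, BFS finds the shortest path from v back to v.
The shortest such closed walk is opt → parser → core → codegen → opt, length 4.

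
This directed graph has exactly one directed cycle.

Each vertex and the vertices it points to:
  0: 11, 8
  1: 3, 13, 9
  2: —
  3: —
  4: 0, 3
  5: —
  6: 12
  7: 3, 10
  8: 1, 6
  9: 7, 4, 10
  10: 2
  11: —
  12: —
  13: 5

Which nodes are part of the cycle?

0, 1, 4, 8, 9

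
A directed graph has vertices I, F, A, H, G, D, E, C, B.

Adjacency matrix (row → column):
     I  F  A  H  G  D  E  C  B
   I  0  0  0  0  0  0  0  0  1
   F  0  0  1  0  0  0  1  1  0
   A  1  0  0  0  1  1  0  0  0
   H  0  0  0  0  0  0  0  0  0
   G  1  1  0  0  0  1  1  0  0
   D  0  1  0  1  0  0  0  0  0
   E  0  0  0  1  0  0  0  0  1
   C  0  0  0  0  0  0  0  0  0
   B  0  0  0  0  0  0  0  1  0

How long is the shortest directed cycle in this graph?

For each vertex v, BFS finds the shortest path from v back to v.
The shortest such closed walk is F → A → D → F, length 3.

3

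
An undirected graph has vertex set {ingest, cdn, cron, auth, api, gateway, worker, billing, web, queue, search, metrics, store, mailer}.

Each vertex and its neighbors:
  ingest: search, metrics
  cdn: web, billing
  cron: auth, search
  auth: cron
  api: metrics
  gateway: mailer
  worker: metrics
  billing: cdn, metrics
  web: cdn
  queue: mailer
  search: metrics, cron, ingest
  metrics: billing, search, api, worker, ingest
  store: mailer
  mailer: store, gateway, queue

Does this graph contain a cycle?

Yes

DFS, tracking each vertex's parent; an edge to a visited non-parent vertex closes a cycle.
Start from queue:
visit queue (parent –)
  visit mailer (parent queue)
    visit store (parent mailer)
      store–mailer: parent, skip
    visit gateway (parent mailer)
      gateway–mailer: parent, skip
    mailer–queue: parent, skip
visit ingest (parent –)
  visit search (parent ingest)
    visit metrics (parent search)
      visit billing (parent metrics)
        visit cdn (parent billing)
          visit web (parent cdn)
            web–cdn: parent, skip
          cdn–billing: parent, skip
        billing–metrics: parent, skip
      metrics–search: parent, skip
      visit api (parent metrics)
        api–metrics: parent, skip
      visit worker (parent metrics)
        worker–metrics: parent, skip
      metrics–ingest: ingest visited and ≠ parent → cycle
Cycle: ingest – search – metrics – ingest.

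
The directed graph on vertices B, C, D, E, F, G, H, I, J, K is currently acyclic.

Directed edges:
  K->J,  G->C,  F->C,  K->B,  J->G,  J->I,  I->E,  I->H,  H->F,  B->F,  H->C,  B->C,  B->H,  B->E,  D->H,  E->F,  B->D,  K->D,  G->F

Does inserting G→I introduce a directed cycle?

No

Adding G→I creates a cycle iff I can already reach G.
Explore from I: no path reaches G. The graph stays acyclic.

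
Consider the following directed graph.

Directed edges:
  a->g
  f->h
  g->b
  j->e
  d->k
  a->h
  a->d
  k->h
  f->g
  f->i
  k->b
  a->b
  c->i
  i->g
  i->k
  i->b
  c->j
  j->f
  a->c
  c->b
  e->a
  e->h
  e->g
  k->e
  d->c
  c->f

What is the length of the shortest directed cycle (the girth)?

4

For each vertex v, BFS finds the shortest path from v back to v.
The shortest such closed walk is d → k → e → a → d, length 4.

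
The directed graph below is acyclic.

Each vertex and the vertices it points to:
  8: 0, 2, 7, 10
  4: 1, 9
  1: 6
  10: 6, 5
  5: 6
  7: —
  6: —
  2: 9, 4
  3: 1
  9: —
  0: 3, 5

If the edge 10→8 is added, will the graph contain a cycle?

Yes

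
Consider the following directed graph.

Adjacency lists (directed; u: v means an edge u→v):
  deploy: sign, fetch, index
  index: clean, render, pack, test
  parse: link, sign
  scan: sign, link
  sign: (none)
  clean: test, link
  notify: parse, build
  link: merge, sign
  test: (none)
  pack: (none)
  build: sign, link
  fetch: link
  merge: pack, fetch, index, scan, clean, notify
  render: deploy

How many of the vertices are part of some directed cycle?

11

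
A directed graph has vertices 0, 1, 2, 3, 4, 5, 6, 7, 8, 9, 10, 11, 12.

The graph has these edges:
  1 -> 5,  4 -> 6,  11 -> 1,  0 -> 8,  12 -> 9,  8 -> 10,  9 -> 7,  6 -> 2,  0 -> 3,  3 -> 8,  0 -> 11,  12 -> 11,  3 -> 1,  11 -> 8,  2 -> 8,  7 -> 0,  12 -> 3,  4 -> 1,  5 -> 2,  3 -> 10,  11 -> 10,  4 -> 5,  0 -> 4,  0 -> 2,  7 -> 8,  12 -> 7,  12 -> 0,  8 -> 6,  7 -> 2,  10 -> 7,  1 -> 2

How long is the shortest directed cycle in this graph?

For each vertex v, BFS finds the shortest path from v back to v.
The shortest such closed walk is 10 → 7 → 8 → 10, length 3.

3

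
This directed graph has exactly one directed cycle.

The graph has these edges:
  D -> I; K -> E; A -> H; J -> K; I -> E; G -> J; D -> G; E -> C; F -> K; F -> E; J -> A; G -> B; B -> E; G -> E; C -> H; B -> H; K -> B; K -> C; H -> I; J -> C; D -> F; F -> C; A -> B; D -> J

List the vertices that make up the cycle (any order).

DFS with gray/black marking from E:
E gray
  C gray
    H gray
      I gray
        I→E: E is gray → back edge
Back edge closes the cycle E → C → H → I → E; its vertices are {C, E, H, I}.

C, E, H, I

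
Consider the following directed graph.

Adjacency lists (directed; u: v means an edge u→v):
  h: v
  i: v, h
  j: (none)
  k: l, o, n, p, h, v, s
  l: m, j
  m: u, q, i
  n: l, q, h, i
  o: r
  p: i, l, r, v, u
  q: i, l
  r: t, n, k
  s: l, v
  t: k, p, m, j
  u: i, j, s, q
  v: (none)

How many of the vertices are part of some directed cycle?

A vertex is on a directed cycle iff it belongs to a strongly connected component of size ≥ 2 (or has a self-loop).
The vertices on cycles are {k, l, m, o, p, q, r, s, t, u} — 10 in total.

10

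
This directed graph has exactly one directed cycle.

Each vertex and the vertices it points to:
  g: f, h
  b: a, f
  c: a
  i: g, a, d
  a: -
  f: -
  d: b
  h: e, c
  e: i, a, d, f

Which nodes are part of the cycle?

e, g, h, i

DFS with gray/black marking from h:
h gray
  e gray
    i gray
      g gray
        f gray
        f black
        g→h: h is gray → back edge
Back edge closes the cycle h → e → i → g → h; its vertices are {e, g, h, i}.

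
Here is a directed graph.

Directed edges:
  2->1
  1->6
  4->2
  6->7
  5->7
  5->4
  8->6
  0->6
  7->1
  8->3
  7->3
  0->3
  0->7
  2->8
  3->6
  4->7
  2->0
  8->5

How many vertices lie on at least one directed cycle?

8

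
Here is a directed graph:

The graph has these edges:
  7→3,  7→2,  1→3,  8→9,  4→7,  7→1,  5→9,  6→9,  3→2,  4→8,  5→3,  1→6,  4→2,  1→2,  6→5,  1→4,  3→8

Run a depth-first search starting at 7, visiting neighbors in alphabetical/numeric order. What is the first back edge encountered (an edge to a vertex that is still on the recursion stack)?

4→7

DFS from 7 (visiting neighbors in alphabetical/numeric order); mark gray on enter, black on exit:
7 gray
  1 gray
    2 gray
    2 black
    3 gray
      3→2: 2 black — skip
      8 gray
        9 gray
        9 black
      8 black
    3 black
    4 gray
      4→2: 2 black — skip
      4→7: 7 is gray → back edge
First back edge: 4 → 7.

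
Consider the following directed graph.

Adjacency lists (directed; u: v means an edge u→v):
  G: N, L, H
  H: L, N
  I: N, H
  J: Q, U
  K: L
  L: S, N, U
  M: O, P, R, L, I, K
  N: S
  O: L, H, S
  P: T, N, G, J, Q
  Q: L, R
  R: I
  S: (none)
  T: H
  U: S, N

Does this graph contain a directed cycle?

DFS with white/gray/black marking, starting from S:
S gray
S black
G gray
  N gray
    N→S: S black — skip
  N black
  L gray
    L→S: S black — skip
    L→N: N black — skip
    U gray
      U→S: S black — skip
      U→N: N black — skip
    U black
  L black
  H gray
    H→L: L black — skip
    H→N: N black — skip
  H black
G black
I gray
  I→N: N black — skip
  I→H: H black — skip
I black
J gray
  Q gray
    Q→L: L black — skip
    R gray
      R→I: I black — skip
    R black
  Q black
  J→U: U black — skip
J black
K gray
  K→L: L black — skip
K black
M gray
  O gray
    O→L: L black — skip
    O→H: H black — skip
    O→S: S black — skip
  O black
  P gray
    T gray
      T→H: H black — skip
    T black
    P→N: N black — skip
    P→G: G black — skip
    P→J: J black — skip
    P→Q: Q black — skip
  P black
  M→R: R black — skip
  M→L: L black — skip
  M→I: I black — skip
  M→K: K black — skip
M black
Every edge goes to a white or black vertex — no back edge, so the graph is acyclic.

No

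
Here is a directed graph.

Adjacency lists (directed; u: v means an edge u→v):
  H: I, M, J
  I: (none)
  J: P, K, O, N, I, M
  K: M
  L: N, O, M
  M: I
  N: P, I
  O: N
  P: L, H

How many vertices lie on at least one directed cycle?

A vertex is on a directed cycle iff it belongs to a strongly connected component of size ≥ 2 (or has a self-loop).
The vertices on cycles are {H, J, L, N, O, P} — 6 in total.

6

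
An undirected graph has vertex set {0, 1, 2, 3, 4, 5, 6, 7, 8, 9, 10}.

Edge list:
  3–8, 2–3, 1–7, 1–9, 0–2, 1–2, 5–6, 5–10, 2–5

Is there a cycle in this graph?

DFS, tracking each vertex's parent; an edge to a visited non-parent vertex closes a cycle.
Start from 5:
visit 5 (parent –)
  visit 10 (parent 5)
    10–5: parent, skip
  visit 6 (parent 5)
    6–5: parent, skip
  visit 2 (parent 5)
    visit 0 (parent 2)
      0–2: parent, skip
    2–5: parent, skip
    visit 1 (parent 2)
      visit 9 (parent 1)
        9–1: parent, skip
      1–2: parent, skip
      visit 7 (parent 1)
        7–1: parent, skip
    visit 3 (parent 2)
      visit 8 (parent 3)
        8–3: parent, skip
      3–2: parent, skip
visit 4 (parent –)
No non-parent visited neighbor found — the graph is a forest.

No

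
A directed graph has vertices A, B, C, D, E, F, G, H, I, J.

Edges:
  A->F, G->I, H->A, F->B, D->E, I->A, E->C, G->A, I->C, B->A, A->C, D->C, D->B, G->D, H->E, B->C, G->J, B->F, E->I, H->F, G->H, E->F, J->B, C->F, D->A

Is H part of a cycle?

No

H lies on a cycle iff there is a path from H back to itself.
Exploring from H, it never reaches itself; equivalently, its strongly connected component is a singleton.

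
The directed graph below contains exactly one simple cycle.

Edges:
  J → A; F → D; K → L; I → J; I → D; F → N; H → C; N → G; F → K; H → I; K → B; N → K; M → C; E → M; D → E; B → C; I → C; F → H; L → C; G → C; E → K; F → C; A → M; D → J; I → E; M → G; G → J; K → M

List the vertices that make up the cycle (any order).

DFS with gray/black marking from M:
M gray
  G gray
    C gray
    C black
    J gray
      A gray
        A→M: M is gray → back edge
Back edge closes the cycle M → G → J → A → M; its vertices are {A, G, J, M}.

A, G, J, M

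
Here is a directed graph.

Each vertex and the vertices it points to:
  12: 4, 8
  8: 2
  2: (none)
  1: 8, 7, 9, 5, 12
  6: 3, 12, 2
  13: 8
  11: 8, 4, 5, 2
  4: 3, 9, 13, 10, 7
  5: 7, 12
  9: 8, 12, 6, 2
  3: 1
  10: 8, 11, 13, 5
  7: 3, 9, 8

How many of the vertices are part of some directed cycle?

10

A vertex is on a directed cycle iff it belongs to a strongly connected component of size ≥ 2 (or has a self-loop).
The vertices on cycles are {1, 3, 4, 5, 6, 7, 9, 10, 11, 12} — 10 in total.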